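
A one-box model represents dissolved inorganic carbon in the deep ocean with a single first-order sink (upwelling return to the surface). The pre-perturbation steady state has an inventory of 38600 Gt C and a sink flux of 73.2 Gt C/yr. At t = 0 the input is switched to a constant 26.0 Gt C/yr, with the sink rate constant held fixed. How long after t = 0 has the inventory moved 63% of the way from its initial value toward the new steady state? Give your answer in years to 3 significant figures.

524 yr

τ = M₀/F₀ = 38600/73.2 = 527.3 yr.
The remaining gap fraction is e^(−t/τ); 63% covered ⇒ e^(−t/τ) = 0.370.
t = −τ ln(0.370) = 527.3 × 0.9943 = 524.3 yr.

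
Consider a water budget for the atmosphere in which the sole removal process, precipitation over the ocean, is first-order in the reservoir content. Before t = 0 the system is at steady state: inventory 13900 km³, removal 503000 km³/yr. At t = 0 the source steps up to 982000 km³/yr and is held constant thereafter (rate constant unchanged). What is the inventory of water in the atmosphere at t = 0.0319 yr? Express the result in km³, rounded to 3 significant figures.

Residence time τ = M₀/F₀ = 0.02763 yr. The eventual steady state is M_∞ = M₀·(F₁/F₀) = 13900 × 982000/503000 = 27137 km³.
The anomaly ΔM(t) = M(t) − M_∞ decays as ΔM₀·e^(−t/τ) with ΔM₀ = 13900 − 27137 = −13240 km³.
At t = 0.0319 yr, e^(−t/τ) = e^(−1.154) = 0.3153, so ΔM = −4173 km³ and M = 27137 − 4173 = 22964 km³.

23000 km³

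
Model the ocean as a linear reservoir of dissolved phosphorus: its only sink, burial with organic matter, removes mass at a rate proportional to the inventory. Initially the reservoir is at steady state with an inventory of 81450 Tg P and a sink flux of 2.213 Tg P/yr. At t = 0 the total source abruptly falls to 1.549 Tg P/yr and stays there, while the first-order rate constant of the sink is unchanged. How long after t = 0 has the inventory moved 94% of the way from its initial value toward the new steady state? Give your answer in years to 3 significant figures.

104000 yr

τ = M₀/F₀ = 81450/2.213 = 36810 yr.
The remaining gap fraction is e^(−t/τ); 94% covered ⇒ e^(−t/τ) = 0.0600.
t = −τ ln(0.0600) = 36810 × 2.813 = 103500 yr.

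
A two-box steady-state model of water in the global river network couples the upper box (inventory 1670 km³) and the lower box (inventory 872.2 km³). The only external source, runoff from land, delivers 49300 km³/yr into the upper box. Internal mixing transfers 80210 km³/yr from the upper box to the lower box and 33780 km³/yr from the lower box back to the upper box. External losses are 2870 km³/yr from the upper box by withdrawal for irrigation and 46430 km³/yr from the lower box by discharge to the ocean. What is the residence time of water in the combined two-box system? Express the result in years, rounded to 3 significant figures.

0.0516 yr

Treat the two boxes together as one reservoir: the mixing fluxes between them are internal recycling, so τ = ΣM / Σ(external losses).
M_total = 1670 + 872.2 = 2542.2 km³.
ΣF_external_out = 2870 + 46430 = 49300 km³/yr.
τ = M_total / ΣF_ext = 2542.2 / 49300 = 0.05157 yr.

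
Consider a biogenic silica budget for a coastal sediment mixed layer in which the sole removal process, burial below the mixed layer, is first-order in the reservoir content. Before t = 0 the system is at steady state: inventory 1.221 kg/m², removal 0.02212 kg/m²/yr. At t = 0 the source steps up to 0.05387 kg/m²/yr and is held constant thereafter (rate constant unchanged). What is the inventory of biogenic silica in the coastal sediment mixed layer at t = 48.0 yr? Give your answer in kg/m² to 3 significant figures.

The sink rate constant is k = F₀/M₀ = 0.02212/1.221 = 0.01812 yr⁻¹.
Solving dM/dt = F₁ − kM with M(0) = M₀ gives M(t) = F₁/k + (M₀ − F₁/k)·e^(−kt).
F₁/k = 0.05387/0.01812 = 2.9736 kg/m²; kt = 0.01812 × 48.0 = 0.8696, e^(−kt) = 0.4191.
M(48.0) = 2.9736 + (1.221 − 2.9736) × 0.4191 = 2.9736 − 0.7345 = 2.2390 kg/m².

2.24 kg/m²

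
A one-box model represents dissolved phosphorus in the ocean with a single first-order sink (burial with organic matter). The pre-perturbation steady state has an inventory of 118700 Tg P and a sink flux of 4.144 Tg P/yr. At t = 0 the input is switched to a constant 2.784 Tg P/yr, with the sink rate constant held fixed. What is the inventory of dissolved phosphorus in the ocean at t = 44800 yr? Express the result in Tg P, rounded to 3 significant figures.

87900 Tg P

The sink rate constant is k = F₀/M₀ = 4.144/118700 = 3.491×10^-5 yr⁻¹.
Solving dM/dt = F₁ − kM with M(0) = M₀ gives M(t) = F₁/k + (M₀ − F₁/k)·e^(−kt).
F₁/k = 2.784/3.491×10^-5 = 79744 Tg P; kt = 3.491×10^-5 × 44800 = 1.564, e^(−kt) = 0.2093.
M(44800) = 79744 + (118700 − 79744) × 0.2093 = 79744 + 8153 = 87897 Tg P.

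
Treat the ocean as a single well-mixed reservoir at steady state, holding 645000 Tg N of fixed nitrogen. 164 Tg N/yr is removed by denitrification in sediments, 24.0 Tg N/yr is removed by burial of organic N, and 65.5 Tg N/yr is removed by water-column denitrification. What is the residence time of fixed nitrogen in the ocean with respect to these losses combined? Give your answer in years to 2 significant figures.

Total removal = 164.0 + 24.00 + 65.50 = 253.50 Tg N/yr.
τ = M / ΣF_out = 645000 / 253.50 = 2544 yr.

2500 yr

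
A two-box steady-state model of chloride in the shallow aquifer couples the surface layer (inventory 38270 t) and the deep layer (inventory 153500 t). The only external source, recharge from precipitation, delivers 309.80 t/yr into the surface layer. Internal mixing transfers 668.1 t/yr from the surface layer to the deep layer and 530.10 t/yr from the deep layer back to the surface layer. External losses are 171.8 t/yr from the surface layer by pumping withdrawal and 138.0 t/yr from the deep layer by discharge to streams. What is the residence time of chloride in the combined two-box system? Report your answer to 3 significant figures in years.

619 yr

Treat the two boxes together as one reservoir: the mixing fluxes between them are internal recycling, so τ = ΣM / Σ(external losses).
M_total = 38270 + 153500 = 191770 t.
ΣF_external_out = 171.8 + 138.0 = 309.80 t/yr.
τ = M_total / ΣF_ext = 191770 / 309.80 = 619.0 yr.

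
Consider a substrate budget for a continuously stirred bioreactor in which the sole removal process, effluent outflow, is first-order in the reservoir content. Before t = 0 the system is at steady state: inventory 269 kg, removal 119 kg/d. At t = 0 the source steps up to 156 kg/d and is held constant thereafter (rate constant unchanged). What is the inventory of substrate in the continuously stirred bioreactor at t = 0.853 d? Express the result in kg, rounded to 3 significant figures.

295 kg

Residence time τ = M₀/F₀ = 2.261 d. The eventual steady state is M_∞ = M₀·(F₁/F₀) = 269 × 156/119 = 352.64 kg.
The anomaly ΔM(t) = M(t) − M_∞ decays as ΔM₀·e^(−t/τ) with ΔM₀ = 269 − 352.64 = −83.64 kg.
At t = 0.853 d, e^(−t/τ) = e^(−0.3773) = 0.6857, so ΔM = −57.35 kg and M = 352.64 − 57.35 = 295.29 kg.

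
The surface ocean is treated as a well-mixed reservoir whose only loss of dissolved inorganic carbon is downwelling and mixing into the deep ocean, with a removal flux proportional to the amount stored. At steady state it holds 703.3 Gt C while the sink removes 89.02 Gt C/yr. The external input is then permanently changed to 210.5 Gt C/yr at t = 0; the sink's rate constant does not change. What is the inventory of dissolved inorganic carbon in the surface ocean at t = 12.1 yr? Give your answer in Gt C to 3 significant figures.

1460 Gt C

τ = M₀/F₀ = 703.3/89.02 = 7.900 yr; rate constant k = 1/τ.
New steady state M_∞ = F₁/k = F₁·τ = 210.5 × 7.900 = 1663.0 Gt C.
M(t) = M_∞ + (M₀ − M_∞)·e^(−t/τ); t/τ = 12.1/7.900 = 1.532, so e^(−t/τ) = 0.2162.
M(t) = 1663.0 − 959.7 × 0.2162 = 1455.6 Gt C.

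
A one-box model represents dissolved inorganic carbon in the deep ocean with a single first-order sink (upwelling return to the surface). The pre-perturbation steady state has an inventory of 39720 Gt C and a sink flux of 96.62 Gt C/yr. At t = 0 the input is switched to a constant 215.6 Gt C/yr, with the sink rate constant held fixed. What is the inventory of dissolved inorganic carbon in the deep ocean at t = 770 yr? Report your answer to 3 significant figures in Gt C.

Residence time τ = M₀/F₀ = 411.1 yr. The eventual steady state is M_∞ = M₀·(F₁/F₀) = 39720 × 215.6/96.62 = 88632 Gt C.
The anomaly ΔM(t) = M(t) − M_∞ decays as ΔM₀·e^(−t/τ) with ΔM₀ = 39720 − 88632 = −48910 Gt C.
At t = 770 yr, e^(−t/τ) = e^(−1.873) = 0.1537, so ΔM = −7516 Gt C and M = 88632 − 7516 = 81117 Gt C.

81100 Gt C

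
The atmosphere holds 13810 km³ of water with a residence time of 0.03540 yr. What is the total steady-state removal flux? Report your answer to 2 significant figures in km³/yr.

390000 km³/yr

F = M / τ = 13810 / 0.03540 = 390100 km³/yr.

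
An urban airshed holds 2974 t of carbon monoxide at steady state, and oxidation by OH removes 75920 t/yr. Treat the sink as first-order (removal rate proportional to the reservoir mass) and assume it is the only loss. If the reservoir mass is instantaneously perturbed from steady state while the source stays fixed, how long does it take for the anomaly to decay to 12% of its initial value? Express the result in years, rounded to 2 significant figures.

For a linear reservoir the anomaly decays as exp(−t/τ) with τ = M/F = 2974/75920 = 0.03917 yr.
exp(−t/τ) = 0.12 ⇒ t = −τ ln(0.12) = 0.03917 × 2.120 = 0.08306 yr.

0.083 yr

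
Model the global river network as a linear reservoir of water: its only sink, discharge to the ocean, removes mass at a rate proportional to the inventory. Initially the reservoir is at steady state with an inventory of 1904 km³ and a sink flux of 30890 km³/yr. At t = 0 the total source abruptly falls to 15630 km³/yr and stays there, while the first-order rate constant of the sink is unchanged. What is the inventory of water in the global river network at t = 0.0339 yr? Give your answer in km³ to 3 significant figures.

1510 km³

τ = M₀/F₀ = 1904/30890 = 0.06164 yr; rate constant k = 1/τ.
New steady state M_∞ = F₁/k = F₁·τ = 15630 × 0.06164 = 963.40 km³.
M(t) = M_∞ + (M₀ − M_∞)·e^(−t/τ); t/τ = 0.0339/0.06164 = 0.5500, so e^(−t/τ) = 0.5770.
M(t) = 963.40 + 940.6 × 0.5770 = 1506.1 km³.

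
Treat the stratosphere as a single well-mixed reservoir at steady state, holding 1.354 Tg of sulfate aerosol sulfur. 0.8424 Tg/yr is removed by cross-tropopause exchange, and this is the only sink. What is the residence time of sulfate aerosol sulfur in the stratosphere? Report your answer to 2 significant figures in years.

1.6 yr

τ = M / F = 1.354 / 0.8424 = 1.607 yr.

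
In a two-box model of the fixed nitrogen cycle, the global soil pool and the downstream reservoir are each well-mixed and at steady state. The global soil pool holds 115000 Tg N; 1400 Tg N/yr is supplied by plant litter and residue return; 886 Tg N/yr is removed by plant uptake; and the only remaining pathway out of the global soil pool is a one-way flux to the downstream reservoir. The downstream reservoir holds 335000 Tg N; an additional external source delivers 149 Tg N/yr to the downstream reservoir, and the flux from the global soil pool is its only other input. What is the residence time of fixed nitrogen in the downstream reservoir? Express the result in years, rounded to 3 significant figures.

Balance the global soil pool: ΣF_in = 1400.0 Tg N/yr.
Flux to the downstream reservoir = ΣF_in − (886) = 514.00 Tg N/yr.
Total input to the downstream reservoir = 514.00 + 149 = 663.00 Tg N/yr; at steady state this equals its total output.
τ = M / F = 335000 / 663.00 = 505.3 yr.

505 yr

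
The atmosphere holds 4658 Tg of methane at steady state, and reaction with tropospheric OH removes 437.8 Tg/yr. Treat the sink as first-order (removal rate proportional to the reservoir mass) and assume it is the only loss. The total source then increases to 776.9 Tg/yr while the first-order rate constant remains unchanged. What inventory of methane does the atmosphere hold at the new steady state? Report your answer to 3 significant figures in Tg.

8270 Tg

Rate constant k = F/M = 437.8 / 4658 = 0.09399 yr⁻¹.
At the new steady state, source = k·M_new ⇒ M_new = 776.9 / 0.09399 = 8266 Tg.
(Equivalently M_new = M × F_new/F_old = 4658 × 776.9/437.8.)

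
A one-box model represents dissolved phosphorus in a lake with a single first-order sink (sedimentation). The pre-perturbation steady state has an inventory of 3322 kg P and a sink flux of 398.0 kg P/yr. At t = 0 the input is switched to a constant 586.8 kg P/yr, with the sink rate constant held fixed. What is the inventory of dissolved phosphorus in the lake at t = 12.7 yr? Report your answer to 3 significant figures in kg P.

The sink rate constant is k = F₀/M₀ = 398.0/3322 = 0.1198 yr⁻¹.
Solving dM/dt = F₁ − kM with M(0) = M₀ gives M(t) = F₁/k + (M₀ − F₁/k)·e^(−kt).
F₁/k = 586.8/0.1198 = 4897.9 kg P; kt = 0.1198 × 12.7 = 1.522, e^(−kt) = 0.2184.
M(12.7) = 4897.9 + (3322 − 4897.9) × 0.2184 = 4897.9 − 344.1 = 4553.7 kg P.

4550 kg P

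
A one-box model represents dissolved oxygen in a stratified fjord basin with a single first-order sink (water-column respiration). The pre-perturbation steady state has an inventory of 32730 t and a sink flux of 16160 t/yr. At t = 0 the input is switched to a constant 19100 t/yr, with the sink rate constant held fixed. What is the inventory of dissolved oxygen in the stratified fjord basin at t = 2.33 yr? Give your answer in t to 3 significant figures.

The sink rate constant is k = F₀/M₀ = 16160/32730 = 0.4937 yr⁻¹.
Solving dM/dt = F₁ − kM with M(0) = M₀ gives M(t) = F₁/k + (M₀ − F₁/k)·e^(−kt).
F₁/k = 19100/0.4937 = 38685 t; kt = 0.4937 × 2.33 = 1.150, e^(−kt) = 0.3165.
M(2.33) = 38685 + (32730 − 38685) × 0.3165 = 38685 − 1885 = 36800 t.

36800 t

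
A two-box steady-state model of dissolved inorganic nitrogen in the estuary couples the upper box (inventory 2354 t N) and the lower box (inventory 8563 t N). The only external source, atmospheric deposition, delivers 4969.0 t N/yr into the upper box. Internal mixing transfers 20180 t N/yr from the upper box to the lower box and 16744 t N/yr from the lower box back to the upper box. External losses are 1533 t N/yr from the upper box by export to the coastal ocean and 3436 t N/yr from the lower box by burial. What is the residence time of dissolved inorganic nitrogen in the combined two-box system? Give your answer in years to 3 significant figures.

2.20 yr

Residence time in the combined system uses the total inventory and the total *external* removal — internal exchanges between the two boxes cancel.
M_total = 2354 + 8563 = 10917 t N.
ΣF_external_out = 1533 + 3436 = 4969.0 t N/yr.
τ = M_total / ΣF_ext = 10917 / 4969.0 = 2.197 yr.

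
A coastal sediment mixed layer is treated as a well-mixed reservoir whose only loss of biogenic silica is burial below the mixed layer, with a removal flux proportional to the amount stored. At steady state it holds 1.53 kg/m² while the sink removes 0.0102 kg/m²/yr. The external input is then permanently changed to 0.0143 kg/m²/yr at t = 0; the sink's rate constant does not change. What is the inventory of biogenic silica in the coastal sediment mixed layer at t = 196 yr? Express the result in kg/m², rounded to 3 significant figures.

τ = M₀/F₀ = 1.53/0.0102 = 150.0 yr; rate constant k = 1/τ.
New steady state M_∞ = F₁/k = F₁·τ = 0.0143 × 150.0 = 2.1450 kg/m².
M(t) = M_∞ + (M₀ − M_∞)·e^(−t/τ); t/τ = 196/150.0 = 1.307, so e^(−t/τ) = 0.2707.
M(t) = 2.1450 − 0.6150 × 0.2707 = 1.9785 kg/m².

1.98 kg/m²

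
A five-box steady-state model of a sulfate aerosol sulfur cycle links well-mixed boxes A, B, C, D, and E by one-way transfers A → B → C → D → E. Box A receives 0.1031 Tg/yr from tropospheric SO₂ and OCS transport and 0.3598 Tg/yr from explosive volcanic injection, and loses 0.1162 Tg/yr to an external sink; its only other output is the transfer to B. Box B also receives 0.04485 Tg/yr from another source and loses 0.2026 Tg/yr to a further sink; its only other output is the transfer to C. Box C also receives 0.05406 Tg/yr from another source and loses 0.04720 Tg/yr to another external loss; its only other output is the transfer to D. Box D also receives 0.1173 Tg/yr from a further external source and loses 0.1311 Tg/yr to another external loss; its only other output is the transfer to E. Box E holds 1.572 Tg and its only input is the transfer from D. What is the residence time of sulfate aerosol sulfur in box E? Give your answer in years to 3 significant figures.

Box A: F(A→B) = (0.1031 + 0.3598) − 0.1162 = 0.34670 Tg/yr.
Box B: F(B→C) = (0.34670 + 0.04485) − 0.2026 = 0.18895 Tg/yr.
Box C: F(C→D) = (0.18895 + 0.05406) − 0.04720 = 0.19581 Tg/yr.
Box D: F(D→E) = (0.19581 + 0.1173) − 0.1311 = 0.18201 Tg/yr.
Box E throughput = its input = 0.18201 Tg/yr; τ = 1.572 / 0.18201 = 8.637 yr.

8.64 yr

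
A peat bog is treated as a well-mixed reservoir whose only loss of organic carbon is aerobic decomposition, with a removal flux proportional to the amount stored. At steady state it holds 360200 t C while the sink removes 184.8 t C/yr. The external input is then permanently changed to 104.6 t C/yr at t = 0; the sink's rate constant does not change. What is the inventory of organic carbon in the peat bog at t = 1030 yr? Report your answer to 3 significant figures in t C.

τ = M₀/F₀ = 360200/184.8 = 1949 yr; rate constant k = 1/τ.
New steady state M_∞ = F₁/k = F₁·τ = 104.6 × 1949 = 203880 t C.
M(t) = M_∞ + (M₀ − M_∞)·e^(−t/τ); t/τ = 1030/1949 = 0.5284, so e^(−t/τ) = 0.5895.
M(t) = 203880 + 156300 × 0.5895 = 296030 t C.

296000 t C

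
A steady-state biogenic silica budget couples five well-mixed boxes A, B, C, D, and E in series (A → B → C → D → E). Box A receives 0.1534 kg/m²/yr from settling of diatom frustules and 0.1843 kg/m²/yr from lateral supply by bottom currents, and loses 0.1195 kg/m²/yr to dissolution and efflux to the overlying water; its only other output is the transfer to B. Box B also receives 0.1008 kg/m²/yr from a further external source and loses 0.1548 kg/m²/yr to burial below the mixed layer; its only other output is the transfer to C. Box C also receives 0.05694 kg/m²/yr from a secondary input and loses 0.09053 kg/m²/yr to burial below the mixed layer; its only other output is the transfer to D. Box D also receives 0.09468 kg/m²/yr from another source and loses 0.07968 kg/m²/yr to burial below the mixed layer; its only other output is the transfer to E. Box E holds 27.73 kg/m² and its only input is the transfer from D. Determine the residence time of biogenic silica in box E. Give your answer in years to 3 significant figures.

190 yr

Box A: F(A→B) = (0.1534 + 0.1843) − 0.1195 = 0.21820 kg/m²/yr.
Box B: F(B→C) = (0.21820 + 0.1008) − 0.1548 = 0.16420 kg/m²/yr.
Box C: F(C→D) = (0.16420 + 0.05694) − 0.09053 = 0.13061 kg/m²/yr.
Box D: F(D→E) = (0.13061 + 0.09468) − 0.07968 = 0.14561 kg/m²/yr.
Box E throughput = its input = 0.14561 kg/m²/yr; τ = 27.73 / 0.14561 = 190.4 yr.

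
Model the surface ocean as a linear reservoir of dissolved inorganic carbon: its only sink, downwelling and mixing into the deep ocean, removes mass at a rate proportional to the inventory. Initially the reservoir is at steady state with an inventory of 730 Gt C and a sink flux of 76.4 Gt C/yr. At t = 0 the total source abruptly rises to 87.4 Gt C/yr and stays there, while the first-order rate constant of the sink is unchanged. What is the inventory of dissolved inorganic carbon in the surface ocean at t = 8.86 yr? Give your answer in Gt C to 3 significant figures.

794 Gt C

Residence time τ = M₀/F₀ = 9.555 yr. The eventual steady state is M_∞ = M₀·(F₁/F₀) = 730 × 87.4/76.4 = 835.10 Gt C.
The anomaly ΔM(t) = M(t) − M_∞ decays as ΔM₀·e^(−t/τ) with ΔM₀ = 730 − 835.10 = −105.1 Gt C.
At t = 8.86 yr, e^(−t/τ) = e^(−0.9273) = 0.3956, so ΔM = −41.58 Gt C and M = 835.10 − 41.58 = 793.52 Gt C.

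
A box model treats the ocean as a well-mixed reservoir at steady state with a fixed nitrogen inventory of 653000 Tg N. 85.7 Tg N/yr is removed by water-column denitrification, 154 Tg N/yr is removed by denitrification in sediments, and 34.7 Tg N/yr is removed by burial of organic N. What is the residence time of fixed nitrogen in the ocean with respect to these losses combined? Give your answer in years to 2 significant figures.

2400 yr

Total removal = 85.70 + 154.0 + 34.70 = 274.40 Tg N/yr.
τ = M / ΣF_out = 653000 / 274.40 = 2380 yr.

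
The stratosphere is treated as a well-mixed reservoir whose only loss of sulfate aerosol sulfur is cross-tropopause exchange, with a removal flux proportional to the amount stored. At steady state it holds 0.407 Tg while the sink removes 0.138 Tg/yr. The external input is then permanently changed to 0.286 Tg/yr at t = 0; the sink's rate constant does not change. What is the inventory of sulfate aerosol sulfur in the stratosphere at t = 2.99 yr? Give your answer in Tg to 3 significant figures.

Residence time τ = M₀/F₀ = 2.949 yr. The eventual steady state is M_∞ = M₀·(F₁/F₀) = 0.407 × 0.286/0.138 = 0.84349 Tg.
The anomaly ΔM(t) = M(t) − M_∞ decays as ΔM₀·e^(−t/τ) with ΔM₀ = 0.407 − 0.84349 = −0.4365 Tg.
At t = 2.99 yr, e^(−t/τ) = e^(−1.014) = 0.3628, so ΔM = −0.1584 Tg and M = 0.84349 − 0.1584 = 0.68512 Tg.

0.685 Tg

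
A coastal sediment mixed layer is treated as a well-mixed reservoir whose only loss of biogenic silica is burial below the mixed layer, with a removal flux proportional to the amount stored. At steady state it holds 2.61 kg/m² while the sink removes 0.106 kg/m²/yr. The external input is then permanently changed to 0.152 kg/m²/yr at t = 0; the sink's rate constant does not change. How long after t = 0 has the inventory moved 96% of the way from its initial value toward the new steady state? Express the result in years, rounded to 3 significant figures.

τ = M₀/F₀ = 2.61/0.106 = 24.62 yr.
The remaining gap fraction is e^(−t/τ); 96% covered ⇒ e^(−t/τ) = 0.0400.
t = −τ ln(0.0400) = 24.62 × 3.219 = 79.26 yr.

79.3 yr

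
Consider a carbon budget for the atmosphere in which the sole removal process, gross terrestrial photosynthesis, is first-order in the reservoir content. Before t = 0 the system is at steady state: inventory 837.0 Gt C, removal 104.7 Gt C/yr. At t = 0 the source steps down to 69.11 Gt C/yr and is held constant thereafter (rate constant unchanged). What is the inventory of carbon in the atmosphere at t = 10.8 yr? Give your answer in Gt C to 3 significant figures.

The sink rate constant is k = F₀/M₀ = 104.7/837.0 = 0.1251 yr⁻¹.
Solving dM/dt = F₁ − kM with M(0) = M₀ gives M(t) = F₁/k + (M₀ − F₁/k)·e^(−kt).
F₁/k = 69.11/0.1251 = 552.48 Gt C; kt = 0.1251 × 10.8 = 1.351, e^(−kt) = 0.2590.
M(10.8) = 552.48 + (837.0 − 552.48) × 0.2590 = 552.48 + 73.69 = 626.17 Gt C.

626 Gt C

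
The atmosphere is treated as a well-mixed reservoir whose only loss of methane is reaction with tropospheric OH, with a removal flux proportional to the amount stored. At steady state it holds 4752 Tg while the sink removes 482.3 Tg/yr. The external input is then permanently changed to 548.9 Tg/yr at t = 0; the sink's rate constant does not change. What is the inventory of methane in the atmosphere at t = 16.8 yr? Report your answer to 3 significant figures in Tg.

Residence time τ = M₀/F₀ = 9.853 yr. The eventual steady state is M_∞ = M₀·(F₁/F₀) = 4752 × 548.9/482.3 = 5408.2 Tg.
The anomaly ΔM(t) = M(t) − M_∞ decays as ΔM₀·e^(−t/τ) with ΔM₀ = 4752 − 5408.2 = −656.2 Tg.
At t = 16.8 yr, e^(−t/τ) = e^(−1.705) = 0.1818, so ΔM = −119.3 Tg and M = 5408.2 − 119.3 = 5288.9 Tg.

5290 Tg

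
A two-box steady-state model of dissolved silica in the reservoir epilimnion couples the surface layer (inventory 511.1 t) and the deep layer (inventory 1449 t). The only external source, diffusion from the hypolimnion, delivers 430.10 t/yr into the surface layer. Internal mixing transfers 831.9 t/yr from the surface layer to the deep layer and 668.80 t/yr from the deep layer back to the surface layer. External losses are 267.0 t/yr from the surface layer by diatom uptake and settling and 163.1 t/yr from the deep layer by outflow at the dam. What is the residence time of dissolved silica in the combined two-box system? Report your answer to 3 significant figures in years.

Treat the two boxes together as one reservoir: the mixing fluxes between them are internal recycling, so τ = ΣM / Σ(external losses).
M_total = 511.1 + 1449 = 1960.1 t.
ΣF_external_out = 267.0 + 163.1 = 430.10 t/yr.
τ = M_total / ΣF_ext = 1960.1 / 430.10 = 4.557 yr.

4.56 yr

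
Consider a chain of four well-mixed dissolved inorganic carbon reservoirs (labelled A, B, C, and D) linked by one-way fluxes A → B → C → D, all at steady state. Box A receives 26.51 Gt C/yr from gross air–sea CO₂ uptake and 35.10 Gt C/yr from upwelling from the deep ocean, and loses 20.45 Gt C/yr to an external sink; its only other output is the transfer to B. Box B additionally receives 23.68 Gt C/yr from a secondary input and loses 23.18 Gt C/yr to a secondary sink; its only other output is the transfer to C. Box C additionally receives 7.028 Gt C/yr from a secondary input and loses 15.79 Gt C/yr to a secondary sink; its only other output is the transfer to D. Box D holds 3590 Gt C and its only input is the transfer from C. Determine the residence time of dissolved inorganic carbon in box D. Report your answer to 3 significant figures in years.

109 yr

Box A: F(A→B) = (26.51 + 35.10) − 20.45 = 41.160 Gt C/yr.
Box B: F(B→C) = (41.160 + 23.68) − 23.18 = 41.660 Gt C/yr.
Box C: F(C→D) = (41.660 + 7.028) − 15.79 = 32.898 Gt C/yr.
Box D throughput = its input = 32.898 Gt C/yr; τ = 3590 / 32.898 = 109.1 yr.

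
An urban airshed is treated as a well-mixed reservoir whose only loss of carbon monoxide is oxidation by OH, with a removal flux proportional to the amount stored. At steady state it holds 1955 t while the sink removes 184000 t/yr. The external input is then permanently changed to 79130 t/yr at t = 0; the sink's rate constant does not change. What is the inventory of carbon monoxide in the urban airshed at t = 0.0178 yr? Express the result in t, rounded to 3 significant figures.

1050 t

The sink rate constant is k = F₀/M₀ = 184000/1955 = 94.12 yr⁻¹.
Solving dM/dt = F₁ − kM with M(0) = M₀ gives M(t) = F₁/k + (M₀ − F₁/k)·e^(−kt).
F₁/k = 79130/94.12 = 840.76 t; kt = 94.12 × 0.0178 = 1.675, e^(−kt) = 0.1873.
M(0.0178) = 840.76 + (1955 − 840.76) × 0.1873 = 840.76 + 208.6 = 1049.4 t.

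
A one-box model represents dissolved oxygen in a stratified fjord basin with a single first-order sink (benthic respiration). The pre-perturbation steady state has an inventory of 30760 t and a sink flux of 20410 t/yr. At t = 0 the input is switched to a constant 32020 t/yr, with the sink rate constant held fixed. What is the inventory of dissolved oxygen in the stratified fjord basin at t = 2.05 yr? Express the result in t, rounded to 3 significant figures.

The sink rate constant is k = F₀/M₀ = 20410/30760 = 0.6635 yr⁻¹.
Solving dM/dt = F₁ − kM with M(0) = M₀ gives M(t) = F₁/k + (M₀ − F₁/k)·e^(−kt).
F₁/k = 32020/0.6635 = 48257 t; kt = 0.6635 × 2.05 = 1.360, e^(−kt) = 0.2566.
M(2.05) = 48257 + (30760 − 48257) × 0.2566 = 48257 − 4490 = 43768 t.

43800 t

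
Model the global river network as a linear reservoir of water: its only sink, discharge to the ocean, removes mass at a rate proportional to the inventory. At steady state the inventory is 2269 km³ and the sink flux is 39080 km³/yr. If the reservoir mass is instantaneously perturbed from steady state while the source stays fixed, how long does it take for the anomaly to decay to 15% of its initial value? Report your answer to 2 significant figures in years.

For a linear reservoir the anomaly decays as exp(−t/τ) with τ = M/F = 2269/39080 = 0.05806 yr.
exp(−t/τ) = 0.15 ⇒ t = −τ ln(0.15) = 0.05806 × 1.897 = 0.1101 yr.

0.11 yr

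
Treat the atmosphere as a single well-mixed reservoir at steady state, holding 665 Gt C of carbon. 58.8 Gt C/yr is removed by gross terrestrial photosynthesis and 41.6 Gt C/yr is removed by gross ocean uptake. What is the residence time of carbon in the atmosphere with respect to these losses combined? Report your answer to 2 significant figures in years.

6.6 yr

Total removal = 58.80 + 41.60 = 100.40 Gt C/yr.
τ = M / ΣF_out = 665 / 100.40 = 6.624 yr.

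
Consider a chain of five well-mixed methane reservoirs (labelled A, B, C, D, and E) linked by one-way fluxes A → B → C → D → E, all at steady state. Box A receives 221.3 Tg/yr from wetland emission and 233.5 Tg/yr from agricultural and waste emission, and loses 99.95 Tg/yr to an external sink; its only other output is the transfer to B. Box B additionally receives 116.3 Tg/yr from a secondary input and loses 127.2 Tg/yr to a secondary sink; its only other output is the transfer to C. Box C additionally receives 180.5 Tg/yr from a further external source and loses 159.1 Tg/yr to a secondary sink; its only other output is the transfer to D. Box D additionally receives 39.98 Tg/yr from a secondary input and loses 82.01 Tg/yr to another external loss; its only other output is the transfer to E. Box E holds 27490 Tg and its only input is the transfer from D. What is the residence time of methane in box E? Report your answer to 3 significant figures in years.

85.0 yr

Box A: F(A→B) = (221.3 + 233.5) − 99.95 = 354.85 Tg/yr.
Box B: F(B→C) = (354.85 + 116.3) − 127.2 = 343.95 Tg/yr.
Box C: F(C→D) = (343.95 + 180.5) − 159.1 = 365.35 Tg/yr.
Box D: F(D→E) = (365.35 + 39.98) − 82.01 = 323.32 Tg/yr.
Box E throughput = its input = 323.32 Tg/yr; τ = 27490 / 323.32 = 85.02 yr.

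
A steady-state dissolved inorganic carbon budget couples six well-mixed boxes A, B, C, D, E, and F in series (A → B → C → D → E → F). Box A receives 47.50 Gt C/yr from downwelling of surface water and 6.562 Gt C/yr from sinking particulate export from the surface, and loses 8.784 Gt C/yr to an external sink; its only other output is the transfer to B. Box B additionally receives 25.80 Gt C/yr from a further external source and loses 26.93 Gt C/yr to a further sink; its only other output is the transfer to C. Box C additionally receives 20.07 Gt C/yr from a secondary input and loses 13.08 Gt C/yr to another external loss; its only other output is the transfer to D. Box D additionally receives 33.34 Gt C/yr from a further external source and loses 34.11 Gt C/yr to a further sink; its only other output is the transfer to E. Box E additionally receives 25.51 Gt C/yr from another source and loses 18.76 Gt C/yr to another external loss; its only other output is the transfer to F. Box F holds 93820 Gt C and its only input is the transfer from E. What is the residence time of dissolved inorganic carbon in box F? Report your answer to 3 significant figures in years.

1640 yr

Box A: F(A→B) = (47.50 + 6.562) − 8.784 = 45.278 Gt C/yr.
Box B: F(B→C) = (45.278 + 25.80) − 26.93 = 44.148 Gt C/yr.
Box C: F(C→D) = (44.148 + 20.07) − 13.08 = 51.138 Gt C/yr.
Box D: F(D→E) = (51.138 + 33.34) − 34.11 = 50.368 Gt C/yr.
Box E: F(E→F) = (50.368 + 25.51) − 18.76 = 57.118 Gt C/yr.
Box F throughput = its input = 57.118 Gt C/yr; τ = 93820 / 57.118 = 1643 yr.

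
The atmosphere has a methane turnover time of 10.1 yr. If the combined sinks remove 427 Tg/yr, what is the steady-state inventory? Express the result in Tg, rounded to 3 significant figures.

4310 Tg

τ = M/F ⇒ M = τ × F = 10.1 × 427 = 4313 Tg.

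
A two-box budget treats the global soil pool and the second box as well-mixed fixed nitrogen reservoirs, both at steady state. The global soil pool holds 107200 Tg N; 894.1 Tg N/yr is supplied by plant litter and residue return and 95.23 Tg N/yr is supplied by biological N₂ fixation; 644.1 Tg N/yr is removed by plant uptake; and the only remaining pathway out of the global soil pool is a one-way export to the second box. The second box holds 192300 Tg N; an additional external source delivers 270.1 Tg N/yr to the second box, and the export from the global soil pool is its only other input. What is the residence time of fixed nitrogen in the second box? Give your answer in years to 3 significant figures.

Balance the global soil pool: ΣF_in = 894.1 + 95.23 = 989.33 Tg N/yr.
Export to the second box = ΣF_in − (644.1) = 345.23 Tg N/yr.
Total input to the second box = 345.23 + 270.1 = 615.33 Tg N/yr; at steady state this equals its total output.
τ = M / F = 192300 / 615.33 = 312.5 yr.

313 yr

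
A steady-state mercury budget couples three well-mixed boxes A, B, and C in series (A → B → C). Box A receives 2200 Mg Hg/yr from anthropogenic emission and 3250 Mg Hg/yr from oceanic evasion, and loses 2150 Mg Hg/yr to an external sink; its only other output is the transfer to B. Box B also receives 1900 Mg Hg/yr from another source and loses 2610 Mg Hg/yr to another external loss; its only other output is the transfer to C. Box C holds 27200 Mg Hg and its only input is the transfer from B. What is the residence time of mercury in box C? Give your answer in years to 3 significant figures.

10.5 yr

Box A: F(A→B) = (2200 + 3250) − 2150 = 3300.0 Mg Hg/yr.
Box B: F(B→C) = (3300.0 + 1900) − 2610 = 2590.0 Mg Hg/yr.
Box C throughput = its input = 2590.0 Mg Hg/yr; τ = 27200 / 2590.0 = 10.50 yr.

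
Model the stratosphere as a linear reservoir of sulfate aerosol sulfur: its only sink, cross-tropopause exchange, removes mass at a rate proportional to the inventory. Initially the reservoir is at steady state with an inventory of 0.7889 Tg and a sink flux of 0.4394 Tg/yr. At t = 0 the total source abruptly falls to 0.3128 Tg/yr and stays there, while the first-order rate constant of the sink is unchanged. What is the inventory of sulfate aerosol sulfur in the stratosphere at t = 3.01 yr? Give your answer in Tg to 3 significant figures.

τ = M₀/F₀ = 0.7889/0.4394 = 1.795 yr; rate constant k = 1/τ.
New steady state M_∞ = F₁/k = F₁·τ = 0.3128 × 1.795 = 0.56160 Tg.
M(t) = M_∞ + (M₀ − M_∞)·e^(−t/τ); t/τ = 3.01/1.795 = 1.677, so e^(−t/τ) = 0.1870.
M(t) = 0.56160 + 0.2273 × 0.1870 = 0.60411 Tg.

0.604 Tg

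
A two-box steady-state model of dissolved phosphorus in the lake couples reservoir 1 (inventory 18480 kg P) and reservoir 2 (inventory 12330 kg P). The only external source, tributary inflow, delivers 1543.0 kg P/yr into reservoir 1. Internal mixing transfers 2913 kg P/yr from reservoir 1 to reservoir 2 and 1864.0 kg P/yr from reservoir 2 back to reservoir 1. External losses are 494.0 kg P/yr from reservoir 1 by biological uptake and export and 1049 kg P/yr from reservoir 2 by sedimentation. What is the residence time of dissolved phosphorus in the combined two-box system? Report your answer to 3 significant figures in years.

Residence time in the combined system uses the total inventory and the total *external* removal — internal exchanges between the two boxes cancel.
M_total = 18480 + 12330 = 30810 kg P.
ΣF_external_out = 494.0 + 1049 = 1543.0 kg P/yr.
τ = M_total / ΣF_ext = 30810 / 1543.0 = 19.97 yr.

20.0 yr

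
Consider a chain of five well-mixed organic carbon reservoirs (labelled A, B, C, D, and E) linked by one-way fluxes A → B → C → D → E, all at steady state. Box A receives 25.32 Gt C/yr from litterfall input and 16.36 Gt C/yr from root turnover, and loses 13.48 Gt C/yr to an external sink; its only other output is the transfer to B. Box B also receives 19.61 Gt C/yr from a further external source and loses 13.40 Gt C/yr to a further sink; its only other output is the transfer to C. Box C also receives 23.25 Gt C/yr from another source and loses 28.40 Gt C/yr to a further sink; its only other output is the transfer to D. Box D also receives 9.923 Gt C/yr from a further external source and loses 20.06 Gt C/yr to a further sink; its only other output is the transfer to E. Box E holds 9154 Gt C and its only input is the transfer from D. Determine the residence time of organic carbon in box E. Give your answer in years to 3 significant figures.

Box A: F(A→B) = (25.32 + 16.36) − 13.48 = 28.200 Gt C/yr.
Box B: F(B→C) = (28.200 + 19.61) − 13.40 = 34.410 Gt C/yr.
Box C: F(C→D) = (34.410 + 23.25) − 28.40 = 29.260 Gt C/yr.
Box D: F(D→E) = (29.260 + 9.923) − 20.06 = 19.123 Gt C/yr.
Box E throughput = its input = 19.123 Gt C/yr; τ = 9154 / 19.123 = 478.7 yr.

479 yr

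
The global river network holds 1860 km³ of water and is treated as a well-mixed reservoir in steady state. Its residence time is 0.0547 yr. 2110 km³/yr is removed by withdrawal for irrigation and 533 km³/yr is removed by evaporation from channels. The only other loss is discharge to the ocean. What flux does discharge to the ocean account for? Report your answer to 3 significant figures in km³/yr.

Total removal F = M/τ = 1860 / 0.0547 = 34000 km³/yr.
Discharge to the ocean = F − (2110 + 533) = 34000 − 2643 = 31360 km³/yr.

31400 km³/yr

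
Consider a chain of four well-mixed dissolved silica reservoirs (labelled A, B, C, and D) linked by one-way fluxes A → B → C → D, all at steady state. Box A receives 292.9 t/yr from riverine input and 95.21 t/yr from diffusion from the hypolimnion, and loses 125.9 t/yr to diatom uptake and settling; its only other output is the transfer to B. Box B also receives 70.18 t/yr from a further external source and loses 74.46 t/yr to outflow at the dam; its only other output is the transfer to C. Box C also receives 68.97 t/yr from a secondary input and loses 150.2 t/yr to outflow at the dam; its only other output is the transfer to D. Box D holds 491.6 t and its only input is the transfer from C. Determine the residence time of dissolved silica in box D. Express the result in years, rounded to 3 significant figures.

Box A: F(A→B) = (292.9 + 95.21) − 125.9 = 262.21 t/yr.
Box B: F(B→C) = (262.21 + 70.18) − 74.46 = 257.93 t/yr.
Box C: F(C→D) = (257.93 + 68.97) − 150.2 = 176.70 t/yr.
Box D throughput = its input = 176.70 t/yr; τ = 491.6 / 176.70 = 2.782 yr.

2.78 yr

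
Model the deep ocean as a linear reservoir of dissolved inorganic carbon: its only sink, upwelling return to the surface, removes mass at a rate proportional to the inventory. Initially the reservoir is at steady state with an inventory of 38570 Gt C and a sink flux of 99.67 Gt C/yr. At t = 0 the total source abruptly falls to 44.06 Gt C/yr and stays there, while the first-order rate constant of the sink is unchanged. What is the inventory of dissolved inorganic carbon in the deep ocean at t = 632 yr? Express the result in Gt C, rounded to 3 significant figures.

21300 Gt C

The sink rate constant is k = F₀/M₀ = 99.67/38570 = 0.002584 yr⁻¹.
Solving dM/dt = F₁ − kM with M(0) = M₀ gives M(t) = F₁/k + (M₀ − F₁/k)·e^(−kt).
F₁/k = 44.06/0.002584 = 17050 Gt C; kt = 0.002584 × 632 = 1.633, e^(−kt) = 0.1953.
M(632) = 17050 + (38570 − 17050) × 0.1953 = 17050 + 4203 = 21253 Gt C.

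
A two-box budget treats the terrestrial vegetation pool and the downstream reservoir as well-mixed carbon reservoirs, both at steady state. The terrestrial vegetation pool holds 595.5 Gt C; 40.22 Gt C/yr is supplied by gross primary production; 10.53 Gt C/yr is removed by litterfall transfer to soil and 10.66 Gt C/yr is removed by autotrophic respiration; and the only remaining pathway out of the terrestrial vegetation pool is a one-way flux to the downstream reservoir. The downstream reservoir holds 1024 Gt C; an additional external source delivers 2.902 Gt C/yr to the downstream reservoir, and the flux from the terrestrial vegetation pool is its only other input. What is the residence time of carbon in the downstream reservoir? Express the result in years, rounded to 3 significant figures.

46.7 yr

Balance the terrestrial vegetation pool: ΣF_in = 40.220 Gt C/yr.
Flux to the downstream reservoir = ΣF_in − (10.53 + 10.66) = 19.030 Gt C/yr.
Total input to the downstream reservoir = 19.030 + 2.902 = 21.932 Gt C/yr; at steady state this equals its total output.
τ = M / F = 1024 / 21.932 = 46.69 yr.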